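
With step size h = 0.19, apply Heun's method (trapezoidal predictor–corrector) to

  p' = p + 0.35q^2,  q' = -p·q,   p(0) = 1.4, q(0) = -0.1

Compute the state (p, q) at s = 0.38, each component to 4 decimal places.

2.0441, -0.0533

Heun on (p,q): k1 = f(s_n, state_n); k2 = f(s_n + h, state_n + h·k1); state_{n+1} = state_n + (h/2)·(k1 + k2).
0.000000: (1.400000, -0.100000)
  k1 = (1.403500, 0.140000)
  predictor → (1.666665, -0.073400)
  k2 = (1.668551, 0.122333)
  → (1.691845, -0.075078)
0.190000: (1.691845, -0.075078)
  k1 = (1.693818, 0.127021)
  predictor → (2.013670, -0.050944)
  k2 = (2.014579, 0.102585)
  → (2.044142, -0.053266)
(p(0.38), q(0.38)) ≈ (2.0441, -0.0533)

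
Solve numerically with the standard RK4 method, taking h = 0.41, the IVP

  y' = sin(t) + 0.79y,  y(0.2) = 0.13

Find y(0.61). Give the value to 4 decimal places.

0.3642

RK4: k1 = f(t_n, y_n); k2 = f(t_n + h/2, y_n + (h/2)·k1); k3 = f(t_n + h/2, y_n + (h/2)·k2); k4 = f(t_n + h, y_n + h·k3); y_{n+1} = y_n + (h/6)·(k1 + 2k2 + 2k3 + k4).
t=0.200000, y=0.130000:
  k1 = f(0.200000, 0.130000) = 0.301369
  k2 = f(0.405000, 0.191781) = 0.545526
  k3 = f(0.405000, 0.241833) = 0.585067
  k4 = f(0.610000, 0.369877) = 0.865071
  y ← 0.130000 + (0.41/6)·(k1 + 2k2 + 2k3 + k4) = 0.364221
y(0.61) ≈ 0.3642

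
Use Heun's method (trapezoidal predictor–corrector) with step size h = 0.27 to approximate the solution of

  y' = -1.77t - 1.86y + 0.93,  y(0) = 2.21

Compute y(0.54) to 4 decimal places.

Heun: k1 = f(t_n, y_n); k2 = f(t_n + h, y_n + h·k1); y_{n+1} = y_n + (h/2)·(k1 + k2).
t=0.000000, y=2.210000:
  k1 = f(0.000000, 2.210000) = -3.180600
  k2 = f(0.270000, 1.351238) = -2.061203
  y ← 2.210000 + (0.27/2)·(-3.180600 + (-2.061203)) = 1.502357
t=0.270000, y=1.502357:
  k1 = f(0.270000, 1.502357) = -2.342283
  k2 = f(0.540000, 0.869940) = -1.643889
  y ← 1.502357 + (0.27/2)·(-2.342283 + (-1.643889)) = 0.964223
y(0.54) ≈ 0.9642

0.9642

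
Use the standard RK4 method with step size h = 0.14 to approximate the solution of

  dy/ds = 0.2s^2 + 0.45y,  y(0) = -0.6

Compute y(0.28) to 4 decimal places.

RK4: k1 = f(s_n, y_n); k2 = f(s_n + h/2, y_n + (h/2)·k1); k3 = f(s_n + h/2, y_n + (h/2)·k2); k4 = f(s_n + h, y_n + h·k3); y_{n+1} = y_n + (h/6)·(k1 + 2k2 + 2k3 + k4).
s=0.000000, y=-0.600000:
  k1 = f(0.000000, -0.600000) = -0.270000
  k2 = f(0.070000, -0.618900) = -0.277525
  k3 = f(0.070000, -0.619427) = -0.277762
  k4 = f(0.140000, -0.638887) = -0.283579
  y ← -0.600000 + (0.14/6)·(k1 + 2k2 + 2k3 + k4) = -0.638830
s=0.140000, y=-0.638830:
  k1 = f(0.140000, -0.638830) = -0.283554
  k2 = f(0.210000, -0.658679) = -0.287586
  k3 = f(0.210000, -0.658961) = -0.287713
  k4 = f(0.280000, -0.679110) = -0.289919
  y ← -0.638830 + (0.14/6)·(k1 + 2k2 + 2k3 + k4) = -0.679059
y(0.28) ≈ -0.6791

-0.6791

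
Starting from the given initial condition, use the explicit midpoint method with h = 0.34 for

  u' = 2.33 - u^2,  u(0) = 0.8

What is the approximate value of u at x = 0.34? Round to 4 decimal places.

1.1902

Midpoint: k1 = f(x_n, u_n); k2 = f(x_n + h/2, u_n + (h/2)·k1); u_{n+1} = u_n + h·k2.
x=0.000000, u=0.800000:
  k1 = f(0.000000, 0.800000) = 1.690000
  k2 = f(0.170000, 1.087300) = 1.147779
  u ← 0.800000 + 0.34·1.147779 = 1.190245
u(0.34) ≈ 1.1902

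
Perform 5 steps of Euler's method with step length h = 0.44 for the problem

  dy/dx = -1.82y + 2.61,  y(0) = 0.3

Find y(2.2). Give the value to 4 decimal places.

Euler: y_{n+1} = y_n + h·f(x_n, y_n).
x=0.000000, y=0.300000: f=2.064000 → y ← 0.300000 + 0.44·2.064000 = 1.208160
x=0.440000, y=1.208160: f=0.411149 → y ← 1.208160 + 0.44·0.411149 = 1.389065
x=0.880000, y=1.389065: f=0.081901 → y ← 1.389065 + 0.44·0.081901 = 1.425102
x=1.320000, y=1.425102: f=0.016315 → y ← 1.425102 + 0.44·0.016315 = 1.432280
x=1.760000, y=1.432280: f=0.003250 → y ← 1.432280 + 0.44·0.003250 = 1.433710
y(2.2) ≈ 1.4337

1.4337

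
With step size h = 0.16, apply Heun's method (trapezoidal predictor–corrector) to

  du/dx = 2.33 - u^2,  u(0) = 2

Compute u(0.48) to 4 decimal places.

Heun: k1 = f(x_n, u_n); k2 = f(x_n + h, u_n + h·k1); u_{n+1} = u_n + (h/2)·(k1 + k2).
x=0.000000, u=2.000000:
  k1 = f(0.000000, 2.000000) = -1.670000
  k2 = f(0.160000, 1.732800) = -0.672596
  u ← 2.000000 + (0.16/2)·(-1.670000 + (-0.672596)) = 1.812592
x=0.160000, u=1.812592:
  k1 = f(0.160000, 1.812592) = -0.955491
  k2 = f(0.320000, 1.659714) = -0.424650
  u ← 1.812592 + (0.16/2)·(-0.955491 + (-0.424650)) = 1.702181
x=0.320000, u=1.702181:
  k1 = f(0.320000, 1.702181) = -0.567420
  k2 = f(0.480000, 1.611394) = -0.266590
  u ← 1.702181 + (0.16/2)·(-0.567420 + (-0.266590)) = 1.635460
u(0.48) ≈ 1.6355

1.6355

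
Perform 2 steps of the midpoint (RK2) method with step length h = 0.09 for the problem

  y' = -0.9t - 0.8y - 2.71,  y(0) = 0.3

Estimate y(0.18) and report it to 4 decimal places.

Midpoint: k1 = f(t_n, y_n); k2 = f(t_n + h/2, y_n + (h/2)·k1); y_{n+1} = y_n + h·k2.
t=0.000000, y=0.300000:
  k1 = f(0.000000, 0.300000) = -2.950000
  k2 = f(0.045000, 0.167250) = -2.884300
  y ← 0.300000 + 0.09·(-2.884300) = 0.040413
t=0.090000, y=0.040413:
  k1 = f(0.090000, 0.040413) = -2.823330
  k2 = f(0.135000, -0.086637) = -2.762191
  y ← 0.040413 + 0.09·(-2.762191) = -0.208184
y(0.18) ≈ -0.2082

-0.2082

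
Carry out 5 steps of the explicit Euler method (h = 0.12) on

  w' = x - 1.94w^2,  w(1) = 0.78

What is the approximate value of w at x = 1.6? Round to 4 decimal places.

0.8270

Euler: w_{n+1} = w_n + h·f(x_n, w_n).
x=1.000000, w=0.780000: f=-0.180296 → w ← 0.780000 + 0.12·(-0.180296) = 0.758364
x=1.120000, w=0.758364: f=0.004274 → w ← 0.758364 + 0.12·0.004274 = 0.758877
x=1.240000, w=0.758877: f=0.122764 → w ← 0.758877 + 0.12·0.122764 = 0.773609
x=1.360000, w=0.773609: f=0.198966 → w ← 0.773609 + 0.12·0.198966 = 0.797485
x=1.480000, w=0.797485: f=0.246194 → w ← 0.797485 + 0.12·0.246194 = 0.827028
w(1.6) ≈ 0.8270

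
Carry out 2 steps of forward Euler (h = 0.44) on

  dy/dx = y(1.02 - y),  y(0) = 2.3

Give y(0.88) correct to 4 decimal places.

Euler: y_{n+1} = y_n + h·f(x_n, y_n).
x=0.000000, y=2.300000: f=-2.944000 → y ← 2.300000 + 0.44·(-2.944000) = 1.004640
x=0.440000, y=1.004640: f=0.015431 → y ← 1.004640 + 0.44·0.015431 = 1.011430
y(0.88) ≈ 1.0114

1.0114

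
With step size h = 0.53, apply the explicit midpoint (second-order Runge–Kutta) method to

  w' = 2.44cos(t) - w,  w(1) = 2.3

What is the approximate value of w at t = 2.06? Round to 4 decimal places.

Midpoint: k1 = f(t_n, w_n); k2 = f(t_n + h/2, w_n + (h/2)·k1); w_{n+1} = w_n + h·k2.
t=1.000000, w=2.300000:
  k1 = f(1.000000, 2.300000) = -0.981662
  k2 = f(1.265000, 2.039859) = -1.305291
  w ← 2.300000 + 0.53·(-1.305291) = 1.608196
t=1.530000, w=1.608196:
  k1 = f(1.530000, 1.608196) = -1.508680
  k2 = f(1.795000, 1.208395) = -1.750881
  w ← 1.608196 + 0.53·(-1.750881) = 0.680229
w(2.06) ≈ 0.6802

0.6802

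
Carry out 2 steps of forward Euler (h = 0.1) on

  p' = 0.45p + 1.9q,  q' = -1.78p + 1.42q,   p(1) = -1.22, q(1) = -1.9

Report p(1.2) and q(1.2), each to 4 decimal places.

-2.0805, -1.9387

Euler on (p,q): p_{n+1} = p_n + h·p', q_{n+1} = q_n + h·q'.
1.000000: (-1.220000, -1.900000); f=(-4.159000, -0.526400) → (-1.635900, -1.952640)
1.100000: (-1.635900, -1.952640); f=(-4.446171, 0.139153) → (-2.080517, -1.938725)
(p(1.2), q(1.2)) ≈ (-2.0805, -1.9387)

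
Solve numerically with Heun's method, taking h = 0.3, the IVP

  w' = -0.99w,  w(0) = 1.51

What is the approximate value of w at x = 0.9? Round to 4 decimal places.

0.6297

Heun: k1 = f(x_n, w_n); k2 = f(x_n + h, w_n + h·k1); w_{n+1} = w_n + (h/2)·(k1 + k2).
x=0.000000, w=1.510000:
  k1 = f(0.000000, 1.510000) = -1.494900
  k2 = f(0.300000, 1.061530) = -1.050915
  w ← 1.510000 + (0.3/2)·(-1.494900 + (-1.050915)) = 1.128128
x=0.300000, w=1.128128:
  k1 = f(0.300000, 1.128128) = -1.116847
  k2 = f(0.600000, 0.793074) = -0.785143
  w ← 1.128128 + (0.3/2)·(-1.116847 + (-0.785143)) = 0.842829
x=0.600000, w=0.842829:
  k1 = f(0.600000, 0.842829) = -0.834401
  k2 = f(0.900000, 0.592509) = -0.586584
  w ← 0.842829 + (0.3/2)·(-0.834401 + (-0.586584)) = 0.629682
w(0.9) ≈ 0.6297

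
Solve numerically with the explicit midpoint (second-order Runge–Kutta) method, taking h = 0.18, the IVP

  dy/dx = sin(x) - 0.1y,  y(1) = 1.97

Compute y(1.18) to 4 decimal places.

2.0931

Midpoint: k1 = f(x_n, y_n); k2 = f(x_n + h/2, y_n + (h/2)·k1); y_{n+1} = y_n + h·k2.
x=1.000000, y=1.970000:
  k1 = f(1.000000, 1.970000) = 0.644471
  k2 = f(1.090000, 2.028002) = 0.683827
  y ← 1.970000 + 0.18·0.683827 = 2.093089
y(1.18) ≈ 2.0931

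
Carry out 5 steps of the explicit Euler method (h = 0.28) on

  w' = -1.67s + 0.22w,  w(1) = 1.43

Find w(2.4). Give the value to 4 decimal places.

Euler: w_{n+1} = w_n + h·f(s_n, w_n).
s=1.000000, w=1.430000: f=-1.355400 → w ← 1.430000 + 0.28·(-1.355400) = 1.050488
s=1.280000, w=1.050488: f=-1.906493 → w ← 1.050488 + 0.28·(-1.906493) = 0.516670
s=1.560000, w=0.516670: f=-2.491533 → w ← 0.516670 + 0.28·(-2.491533) = -0.180959
s=1.840000, w=-0.180959: f=-3.112611 → w ← -0.180959 + 0.28·(-3.112611) = -1.052490
s=2.120000, w=-1.052490: f=-3.771948 → w ← -1.052490 + 0.28·(-3.771948) = -2.108636
w(2.4) ≈ -2.1086

-2.1086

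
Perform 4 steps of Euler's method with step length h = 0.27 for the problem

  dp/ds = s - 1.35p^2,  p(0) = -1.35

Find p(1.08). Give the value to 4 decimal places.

-28.0351

Euler: p_{n+1} = p_n + h·f(s_n, p_n).
s=0.000000, p=-1.350000: f=-2.460375 → p ← -1.350000 + 0.27·(-2.460375) = -2.014301
s=0.270000, p=-2.014301: f=-5.207503 → p ← -2.014301 + 0.27·(-5.207503) = -3.420327
s=0.540000, p=-3.420327: f=-15.253160 → p ← -3.420327 + 0.27·(-15.253160) = -7.538680
s=0.810000, p=-7.538680: f=-75.912794 → p ← -7.538680 + 0.27·(-75.912794) = -28.035134
p(1.08) ≈ -28.0351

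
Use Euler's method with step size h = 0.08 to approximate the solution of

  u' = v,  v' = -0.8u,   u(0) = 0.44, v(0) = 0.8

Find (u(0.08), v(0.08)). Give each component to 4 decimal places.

0.5040, 0.7718

Euler on (u,v): u_{n+1} = u_n + h·u', v_{n+1} = v_n + h·v'.
0.000000: (0.440000, 0.800000); f=(0.800000, -0.352000) → (0.504000, 0.771840)
(u(0.08), v(0.08)) ≈ (0.5040, 0.7718)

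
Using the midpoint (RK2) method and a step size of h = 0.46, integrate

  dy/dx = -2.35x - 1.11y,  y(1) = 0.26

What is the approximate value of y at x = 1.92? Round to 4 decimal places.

-1.9771

Midpoint: k1 = f(x_n, y_n); k2 = f(x_n + h/2, y_n + (h/2)·k1); y_{n+1} = y_n + h·k2.
x=1.000000, y=0.260000:
  k1 = f(1.000000, 0.260000) = -2.638600
  k2 = f(1.230000, -0.346878) = -2.505465
  y ← 0.260000 + 0.46·(-2.505465) = -0.892514
x=1.460000, y=-0.892514:
  k1 = f(1.460000, -0.892514) = -2.440309
  k2 = f(1.690000, -1.453785) = -2.357798
  y ← -0.892514 + 0.46·(-2.357798) = -1.977101
y(1.92) ≈ -1.9771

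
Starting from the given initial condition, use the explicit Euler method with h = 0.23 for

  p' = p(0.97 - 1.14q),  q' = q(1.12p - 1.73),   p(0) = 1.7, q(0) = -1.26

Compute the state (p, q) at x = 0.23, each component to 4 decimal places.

Euler on (p,q): p_{n+1} = p_n + h·p', q_{n+1} = q_n + h·q'.
0.000000: (1.700000, -1.260000); f=(4.090880, -0.219240) → (2.640902, -1.310425)
(p(0.23), q(0.23)) ≈ (2.6409, -1.3104)

2.6409, -1.3104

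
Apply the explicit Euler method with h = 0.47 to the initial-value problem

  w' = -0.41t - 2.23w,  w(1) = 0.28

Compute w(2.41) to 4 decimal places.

Euler: w_{n+1} = w_n + h·f(t_n, w_n).
t=1.000000, w=0.280000: f=-1.034400 → w ← 0.280000 + 0.47·(-1.034400) = -0.206168
t=1.470000, w=-0.206168: f=-0.142945 → w ← -0.206168 + 0.47·(-0.142945) = -0.273352
t=1.940000, w=-0.273352: f=-0.185824 → w ← -0.273352 + 0.47·(-0.185824) = -0.360690
w(2.41) ≈ -0.3607

-0.3607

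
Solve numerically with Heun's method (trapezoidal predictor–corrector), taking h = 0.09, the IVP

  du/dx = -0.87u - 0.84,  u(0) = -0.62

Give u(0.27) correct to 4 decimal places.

-0.6923

Heun: k1 = f(x_n, u_n); k2 = f(x_n + h, u_n + h·k1); u_{n+1} = u_n + (h/2)·(k1 + k2).
x=0.000000, u=-0.620000:
  k1 = f(0.000000, -0.620000) = -0.300600
  k2 = f(0.090000, -0.647054) = -0.277063
  u ← -0.620000 + (0.09/2)·(-0.300600 + (-0.277063)) = -0.645995
x=0.090000, u=-0.645995:
  k1 = f(0.090000, -0.645995) = -0.277984
  k2 = f(0.180000, -0.671013) = -0.256218
  u ← -0.645995 + (0.09/2)·(-0.277984 + (-0.256218)) = -0.670034
x=0.180000, u=-0.670034:
  k1 = f(0.180000, -0.670034) = -0.257070
  k2 = f(0.270000, -0.693170) = -0.236942
  u ← -0.670034 + (0.09/2)·(-0.257070 + (-0.236942)) = -0.692265
u(0.27) ≈ -0.6923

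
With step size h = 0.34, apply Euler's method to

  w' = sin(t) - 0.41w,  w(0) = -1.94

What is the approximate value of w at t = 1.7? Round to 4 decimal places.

-0.1034

Euler: w_{n+1} = w_n + h·f(t_n, w_n).
t=0.000000, w=-1.940000: f=0.795400 → w ← -1.940000 + 0.34·0.795400 = -1.669564
t=0.340000, w=-1.669564: f=1.018008 → w ← -1.669564 + 0.34·1.018008 = -1.323441
t=0.680000, w=-1.323441: f=1.171404 → w ← -1.323441 + 0.34·1.171404 = -0.925164
t=1.020000, w=-0.925164: f=1.231425 → w ← -0.925164 + 0.34·1.231425 = -0.506479
t=1.360000, w=-0.506479: f=1.185521 → w ← -0.506479 + 0.34·1.185521 = -0.103402
w(1.7) ≈ -0.1034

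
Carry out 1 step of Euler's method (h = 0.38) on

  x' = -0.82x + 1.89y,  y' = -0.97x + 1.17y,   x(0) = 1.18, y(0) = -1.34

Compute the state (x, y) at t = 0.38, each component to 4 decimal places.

Euler on (x,y): x_{n+1} = x_n + h·x', y_{n+1} = y_n + h·y'.
0.000000: (1.180000, -1.340000); f=(-3.500200, -2.712400) → (-0.150076, -2.370712)
(x(0.38), y(0.38)) ≈ (-0.1501, -2.3707)

-0.1501, -2.3707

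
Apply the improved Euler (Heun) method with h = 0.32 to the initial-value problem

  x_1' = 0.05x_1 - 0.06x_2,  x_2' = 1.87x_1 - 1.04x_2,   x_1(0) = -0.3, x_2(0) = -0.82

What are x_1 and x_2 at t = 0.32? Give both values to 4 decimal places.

-0.2899, -0.7389

Heun on (x_1,x_2): k1 = f(t_n, state_n); k2 = f(t_n + h, state_n + h·k1); state_{n+1} = state_n + (h/2)·(k1 + k2).
0.000000: (-0.300000, -0.820000)
  k1 = (0.034200, 0.291800)
  predictor → (-0.289056, -0.726624)
  k2 = (0.029145, 0.215154)
  → (-0.289865, -0.738887)
(x_1(0.32), x_2(0.32)) ≈ (-0.2899, -0.7389)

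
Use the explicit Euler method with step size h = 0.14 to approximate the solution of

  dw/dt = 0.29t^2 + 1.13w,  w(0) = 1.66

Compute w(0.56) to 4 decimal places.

2.9990

Euler: w_{n+1} = w_n + h·f(t_n, w_n).
t=0.000000, w=1.660000: f=1.875800 → w ← 1.660000 + 0.14·1.875800 = 1.922612
t=0.140000, w=1.922612: f=2.178236 → w ← 1.922612 + 0.14·2.178236 = 2.227565
t=0.280000, w=2.227565: f=2.539884 → w ← 2.227565 + 0.14·2.539884 = 2.583149
t=0.420000, w=2.583149: f=2.970114 → w ← 2.583149 + 0.14·2.970114 = 2.998965
w(0.56) ≈ 2.9990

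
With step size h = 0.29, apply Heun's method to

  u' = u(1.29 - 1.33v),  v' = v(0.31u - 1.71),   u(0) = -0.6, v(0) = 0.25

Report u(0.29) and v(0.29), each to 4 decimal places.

-0.8101, 0.1495

Heun on (u,v): k1 = f(x_n, state_n); k2 = f(x_n + h, state_n + h·k1); state_{n+1} = state_n + (h/2)·(k1 + k2).
0.000000: (-0.600000, 0.250000)
  k1 = (-0.574500, -0.474000)
  predictor → (-0.766605, 0.112540)
  k2 = (-0.874176, -0.219188)
  → (-0.810058, 0.149488)
(u(0.29), v(0.29)) ≈ (-0.8101, 0.1495)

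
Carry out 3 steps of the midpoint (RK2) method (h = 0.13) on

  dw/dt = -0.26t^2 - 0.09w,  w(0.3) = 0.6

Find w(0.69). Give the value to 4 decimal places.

Midpoint: k1 = f(t_n, w_n); k2 = f(t_n + h/2, w_n + (h/2)·k1); w_{n+1} = w_n + h·k2.
t=0.300000, w=0.600000:
  k1 = f(0.300000, 0.600000) = -0.077400
  k2 = f(0.365000, 0.594969) = -0.088186
  w ← 0.600000 + 0.13·(-0.088186) = 0.588536
t=0.430000, w=0.588536:
  k1 = f(0.430000, 0.588536) = -0.101042
  k2 = f(0.495000, 0.581968) = -0.116084
  w ← 0.588536 + 0.13·(-0.116084) = 0.573445
t=0.560000, w=0.573445:
  k1 = f(0.560000, 0.573445) = -0.133146
  k2 = f(0.625000, 0.564790) = -0.152394
  w ← 0.573445 + 0.13·(-0.152394) = 0.553634
w(0.69) ≈ 0.5536

0.5536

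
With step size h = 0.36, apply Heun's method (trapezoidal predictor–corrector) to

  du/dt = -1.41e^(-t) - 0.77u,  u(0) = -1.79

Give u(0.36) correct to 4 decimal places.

Heun: k1 = f(t_n, u_n); k2 = f(t_n + h, u_n + h·k1); u_{n+1} = u_n + (h/2)·(k1 + k2).
t=0.000000, u=-1.790000:
  k1 = f(0.000000, -1.790000) = -0.031700
  k2 = f(0.360000, -1.801412) = 0.403364
  u ← -1.790000 + (0.36/2)·(-0.031700 + 0.403364) = -1.723101
u(0.36) ≈ -1.7231

-1.7231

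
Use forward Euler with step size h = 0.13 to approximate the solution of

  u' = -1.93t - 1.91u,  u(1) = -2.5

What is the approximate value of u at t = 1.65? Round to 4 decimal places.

Euler: u_{n+1} = u_n + h·f(t_n, u_n).
t=1.000000, u=-2.500000: f=2.845000 → u ← -2.500000 + 0.13·2.845000 = -2.130150
t=1.130000, u=-2.130150: f=1.887686 → u ← -2.130150 + 0.13·1.887686 = -1.884751
t=1.260000, u=-1.884751: f=1.168074 → u ← -1.884751 + 0.13·1.168074 = -1.732901
t=1.390000, u=-1.732901: f=0.627141 → u ← -1.732901 + 0.13·0.627141 = -1.651373
t=1.520000, u=-1.651373: f=0.220522 → u ← -1.651373 + 0.13·0.220522 = -1.622705
u(1.65) ≈ -1.6227

-1.6227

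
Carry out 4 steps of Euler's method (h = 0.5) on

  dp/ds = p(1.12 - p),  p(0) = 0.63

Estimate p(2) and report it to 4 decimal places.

Euler: p_{n+1} = p_n + h·f(s_n, p_n).
s=0.000000, p=0.630000: f=0.308700 → p ← 0.630000 + 0.5·0.308700 = 0.784350
s=0.500000, p=0.784350: f=0.263267 → p ← 0.784350 + 0.5·0.263267 = 0.915984
s=1.000000, p=0.915984: f=0.186876 → p ← 0.915984 + 0.5·0.186876 = 1.009421
s=1.500000, p=1.009421: f=0.111620 → p ← 1.009421 + 0.5·0.111620 = 1.065232
p(2) ≈ 1.0652

1.0652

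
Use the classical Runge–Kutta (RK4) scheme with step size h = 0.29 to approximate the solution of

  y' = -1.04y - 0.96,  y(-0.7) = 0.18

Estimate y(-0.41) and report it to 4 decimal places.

RK4: k1 = f(t_n, y_n); k2 = f(t_n + h/2, y_n + (h/2)·k1); k3 = f(t_n + h/2, y_n + (h/2)·k2); k4 = f(t_n + h, y_n + h·k3); y_{n+1} = y_n + (h/6)·(k1 + 2k2 + 2k3 + k4).
t=-0.700000, y=0.180000:
  k1 = f(-0.700000, 0.180000) = -1.147200
  k2 = f(-0.555000, 0.013656) = -0.974202
  k3 = f(-0.555000, 0.038741) = -1.000290
  k4 = f(-0.410000, -0.110084) = -0.845512
  y ← 0.180000 + (0.29/6)·(k1 + 2k2 + 2k3 + k4) = -0.107182
y(-0.41) ≈ -0.1072

-0.1072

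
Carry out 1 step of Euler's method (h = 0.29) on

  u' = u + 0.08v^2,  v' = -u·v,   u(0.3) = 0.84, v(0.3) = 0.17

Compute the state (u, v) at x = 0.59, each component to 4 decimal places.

1.0843, 0.1286

Euler on (u,v): u_{n+1} = u_n + h·u', v_{n+1} = v_n + h·v'.
0.300000: (0.840000, 0.170000); f=(0.842312, -0.142800) → (1.084270, 0.128588)
(u(0.59), v(0.59)) ≈ (1.0843, 0.1286)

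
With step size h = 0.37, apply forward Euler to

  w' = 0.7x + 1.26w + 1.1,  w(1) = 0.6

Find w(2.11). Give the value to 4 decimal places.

5.2976

Euler: w_{n+1} = w_n + h·f(x_n, w_n).
x=1.000000, w=0.600000: f=2.556000 → w ← 0.600000 + 0.37·2.556000 = 1.545720
x=1.370000, w=1.545720: f=4.006607 → w ← 1.545720 + 0.37·4.006607 = 3.028165
x=1.740000, w=3.028165: f=6.133487 → w ← 3.028165 + 0.37·6.133487 = 5.297555
w(2.11) ≈ 5.2976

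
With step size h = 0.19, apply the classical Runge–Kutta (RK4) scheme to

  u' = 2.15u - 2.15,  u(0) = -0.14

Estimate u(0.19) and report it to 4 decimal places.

-0.7151

RK4: k1 = f(t_n, u_n); k2 = f(t_n + h/2, u_n + (h/2)·k1); k3 = f(t_n + h/2, u_n + (h/2)·k2); k4 = f(t_n + h, u_n + h·k3); u_{n+1} = u_n + (h/6)·(k1 + 2k2 + 2k3 + k4).
t=0.000000, u=-0.140000:
  k1 = f(0.000000, -0.140000) = -2.451000
  k2 = f(0.095000, -0.372845) = -2.951617
  k3 = f(0.095000, -0.420404) = -3.053868
  k4 = f(0.190000, -0.720235) = -3.698505
  u ← -0.140000 + (0.19/6)·(k1 + 2k2 + 2k3 + k4) = -0.715082
u(0.19) ≈ -0.7151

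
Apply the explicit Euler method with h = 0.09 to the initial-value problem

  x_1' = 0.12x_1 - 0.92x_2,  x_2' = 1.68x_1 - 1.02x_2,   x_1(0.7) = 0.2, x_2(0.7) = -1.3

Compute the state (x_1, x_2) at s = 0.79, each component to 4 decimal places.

0.3098, -1.1504

Euler on (x_1,x_2): x_1_{n+1} = x_1_n + h·x_1', x_2_{n+1} = x_2_n + h·x_2'.
0.700000: (0.200000, -1.300000); f=(1.220000, 1.662000) → (0.309800, -1.150420)
(x_1(0.79), x_2(0.79)) ≈ (0.3098, -1.1504)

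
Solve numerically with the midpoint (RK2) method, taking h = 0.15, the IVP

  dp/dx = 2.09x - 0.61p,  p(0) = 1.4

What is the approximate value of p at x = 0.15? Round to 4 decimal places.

1.3013

Midpoint: k1 = f(x_n, p_n); k2 = f(x_n + h/2, p_n + (h/2)·k1); p_{n+1} = p_n + h·k2.
x=0.000000, p=1.400000:
  k1 = f(0.000000, 1.400000) = -0.854000
  k2 = f(0.075000, 1.335950) = -0.658180
  p ← 1.400000 + 0.15·(-0.658180) = 1.301273
p(0.15) ≈ 1.3013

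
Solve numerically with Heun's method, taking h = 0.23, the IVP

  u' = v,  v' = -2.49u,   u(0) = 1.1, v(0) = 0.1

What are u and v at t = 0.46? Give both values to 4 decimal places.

Heun on (u,v): k1 = f(t_n, state_n); k2 = f(t_n + h, state_n + h·k1); state_{n+1} = state_n + (h/2)·(k1 + k2).
0.000000: (1.100000, 0.100000)
  k1 = (0.100000, -2.739000)
  predictor → (1.123000, -0.529970)
  k2 = (-0.529970, -2.796270)
  → (1.050553, -0.536556)
0.230000: (1.050553, -0.536556)
  k1 = (-0.536556, -2.615878)
  predictor → (0.927146, -1.138208)
  k2 = (-1.138208, -2.308592)
  → (0.857956, -1.102870)
(u(0.46), v(0.46)) ≈ (0.8580, -1.1029)

0.8580, -1.1029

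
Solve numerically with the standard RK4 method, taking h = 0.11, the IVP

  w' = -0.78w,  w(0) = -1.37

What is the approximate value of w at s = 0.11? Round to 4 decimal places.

RK4: k1 = f(s_n, w_n); k2 = f(s_n + h/2, w_n + (h/2)·k1); k3 = f(s_n + h/2, w_n + (h/2)·k2); k4 = f(s_n + h, w_n + h·k3); w_{n+1} = w_n + (h/6)·(k1 + 2k2 + 2k3 + k4).
s=0.000000, w=-1.370000:
  k1 = f(0.000000, -1.370000) = 1.068600
  k2 = f(0.055000, -1.311227) = 1.022757
  k3 = f(0.055000, -1.313748) = 1.024724
  k4 = f(0.110000, -1.257280) = 0.980679
  w ← -1.370000 + (0.11/6)·(k1 + 2k2 + 2k3 + k4) = -1.257356
w(0.11) ≈ -1.2574

-1.2574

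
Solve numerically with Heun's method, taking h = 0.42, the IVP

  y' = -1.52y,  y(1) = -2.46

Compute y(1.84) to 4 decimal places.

-0.7863

Heun: k1 = f(x_n, y_n); k2 = f(x_n + h, y_n + h·k1); y_{n+1} = y_n + (h/2)·(k1 + k2).
x=1.000000, y=-2.460000:
  k1 = f(1.000000, -2.460000) = 3.739200
  k2 = f(1.420000, -0.889536) = 1.352095
  y ← -2.460000 + (0.42/2)·(3.739200 + 1.352095) = -1.390828
x=1.420000, y=-1.390828:
  k1 = f(1.420000, -1.390828) = 2.114059
  k2 = f(1.840000, -0.502923) = 0.764444
  y ← -1.390828 + (0.42/2)·(2.114059 + 0.764444) = -0.786343
y(1.84) ≈ -0.7863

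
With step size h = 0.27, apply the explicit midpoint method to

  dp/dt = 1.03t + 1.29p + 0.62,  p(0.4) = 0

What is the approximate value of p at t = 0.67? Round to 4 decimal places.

Midpoint: k1 = f(t_n, p_n); k2 = f(t_n + h/2, p_n + (h/2)·k1); p_{n+1} = p_n + h·k2.
t=0.400000, p=0.000000:
  k1 = f(0.400000, 0.000000) = 1.032000
  k2 = f(0.535000, 0.139320) = 1.350773
  p ← 0.000000 + 0.27·1.350773 = 0.364709
p(0.67) ≈ 0.3647

0.3647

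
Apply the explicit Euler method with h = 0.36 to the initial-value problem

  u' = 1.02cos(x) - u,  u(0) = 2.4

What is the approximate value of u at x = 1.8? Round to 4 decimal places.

0.6811

Euler: u_{n+1} = u_n + h·f(x_n, u_n).
x=0.000000, u=2.400000: f=-1.380000 → u ← 2.400000 + 0.36·(-1.380000) = 1.903200
x=0.360000, u=1.903200: f=-0.948585 → u ← 1.903200 + 0.36·(-0.948585) = 1.561709
x=0.720000, u=1.561709: f=-0.794867 → u ← 1.561709 + 0.36·(-0.794867) = 1.275557
x=1.080000, u=1.275557: f=-0.794802 → u ← 1.275557 + 0.36·(-0.794802) = 0.989428
x=1.440000, u=0.989428: f=-0.856396 → u ← 0.989428 + 0.36·(-0.856396) = 0.681126
u(1.8) ≈ 0.6811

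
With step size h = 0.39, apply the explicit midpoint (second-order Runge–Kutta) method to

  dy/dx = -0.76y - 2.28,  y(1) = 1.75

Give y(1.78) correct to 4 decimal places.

-0.3457

Midpoint: k1 = f(x_n, y_n); k2 = f(x_n + h/2, y_n + (h/2)·k1); y_{n+1} = y_n + h·k2.
x=1.000000, y=1.750000:
  k1 = f(1.000000, 1.750000) = -3.610000
  k2 = f(1.195000, 1.046050) = -3.074998
  y ← 1.750000 + 0.39·(-3.074998) = 0.550751
x=1.390000, y=0.550751:
  k1 = f(1.390000, 0.550751) = -2.698571
  k2 = f(1.585000, 0.024530) = -2.298642
  y ← 0.550751 + 0.39·(-2.298642) = -0.345720
y(1.78) ≈ -0.3457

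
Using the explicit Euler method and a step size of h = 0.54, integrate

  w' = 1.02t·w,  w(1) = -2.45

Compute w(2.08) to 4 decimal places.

Euler: w_{n+1} = w_n + h·f(t_n, w_n).
t=1.000000, w=-2.450000: f=-2.499000 → w ← -2.450000 + 0.54·(-2.499000) = -3.799460
t=1.540000, w=-3.799460: f=-5.968192 → w ← -3.799460 + 0.54·(-5.968192) = -7.022284
w(2.08) ≈ -7.0223

-7.0223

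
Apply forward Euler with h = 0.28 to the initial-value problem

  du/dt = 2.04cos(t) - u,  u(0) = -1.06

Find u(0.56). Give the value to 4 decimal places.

Euler: u_{n+1} = u_n + h·f(t_n, u_n).
t=0.000000, u=-1.060000: f=3.100000 → u ← -1.060000 + 0.28·3.100000 = -0.192000
t=0.280000, u=-0.192000: f=2.152553 → u ← -0.192000 + 0.28·2.152553 = 0.410715
u(0.56) ≈ 0.4107

0.4107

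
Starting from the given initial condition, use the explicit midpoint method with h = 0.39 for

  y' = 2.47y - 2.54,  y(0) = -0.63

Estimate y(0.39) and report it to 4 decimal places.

-2.9969

Midpoint: k1 = f(t_n, y_n); k2 = f(t_n + h/2, y_n + (h/2)·k1); y_{n+1} = y_n + h·k2.
t=0.000000, y=-0.630000:
  k1 = f(0.000000, -0.630000) = -4.096100
  k2 = f(0.195000, -1.428740) = -6.068987
  y ← -0.630000 + 0.39·(-6.068987) = -2.996905
y(0.39) ≈ -2.9969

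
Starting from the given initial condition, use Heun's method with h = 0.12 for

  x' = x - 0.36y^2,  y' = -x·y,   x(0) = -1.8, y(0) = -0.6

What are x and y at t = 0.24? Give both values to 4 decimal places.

-2.3426, -0.9771

Heun on (x,y): k1 = f(t_n, state_n); k2 = f(t_n + h, state_n + h·k1); state_{n+1} = state_n + (h/2)·(k1 + k2).
0.000000: (-1.800000, -0.600000)
  k1 = (-1.929600, -1.080000)
  predictor → (-2.031552, -0.729600)
  k2 = (-2.223186, -1.482220)
  → (-2.049167, -0.753733)
0.120000: (-2.049167, -0.753733)
  k1 = (-2.253688, -1.544525)
  predictor → (-2.319610, -0.939076)
  k2 = (-2.637081, -2.178290)
  → (-2.342613, -0.977102)
(x(0.24), y(0.24)) ≈ (-2.3426, -0.9771)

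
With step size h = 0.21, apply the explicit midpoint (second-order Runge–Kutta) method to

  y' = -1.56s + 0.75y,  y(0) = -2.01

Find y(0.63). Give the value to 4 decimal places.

Midpoint: k1 = f(s_n, y_n); k2 = f(s_n + h/2, y_n + (h/2)·k1); y_{n+1} = y_n + h·k2.
s=0.000000, y=-2.010000:
  k1 = f(0.000000, -2.010000) = -1.507500
  k2 = f(0.105000, -2.168287) = -1.790016
  y ← -2.010000 + 0.21·(-1.790016) = -2.385903
s=0.210000, y=-2.385903:
  k1 = f(0.210000, -2.385903) = -2.117027
  k2 = f(0.315000, -2.608191) = -2.447543
  y ← -2.385903 + 0.21·(-2.447543) = -2.899887
s=0.420000, y=-2.899887:
  k1 = f(0.420000, -2.899887) = -2.830116
  k2 = f(0.525000, -3.197050) = -3.216787
  y ← -2.899887 + 0.21·(-3.216787) = -3.575413
y(0.63) ≈ -3.5754

-3.5754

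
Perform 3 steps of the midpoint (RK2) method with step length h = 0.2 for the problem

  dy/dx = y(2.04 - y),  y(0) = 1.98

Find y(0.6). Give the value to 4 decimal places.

2.0212

Midpoint: k1 = f(x_n, y_n); k2 = f(x_n + h/2, y_n + (h/2)·k1); y_{n+1} = y_n + h·k2.
x=0.000000, y=1.980000:
  k1 = f(0.000000, 1.980000) = 0.118800
  k2 = f(0.100000, 1.991880) = 0.095849
  y ← 1.980000 + 0.2·0.095849 = 1.999170
x=0.200000, y=1.999170:
  k1 = f(0.200000, 1.999170) = 0.081626
  k2 = f(0.300000, 2.007332) = 0.065575
  y ← 1.999170 + 0.2·0.065575 = 2.012285
x=0.400000, y=2.012285:
  k1 = f(0.400000, 2.012285) = 0.055771
  k2 = f(0.500000, 2.017862) = 0.044672
  y ← 2.012285 + 0.2·0.044672 = 2.021219
y(0.6) ≈ 2.0212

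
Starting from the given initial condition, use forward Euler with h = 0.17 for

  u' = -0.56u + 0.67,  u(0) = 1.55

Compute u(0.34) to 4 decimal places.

Euler: u_{n+1} = u_n + h·f(t_n, u_n).
t=0.000000, u=1.550000: f=-0.198000 → u ← 1.550000 + 0.17·(-0.198000) = 1.516340
t=0.170000, u=1.516340: f=-0.179150 → u ← 1.516340 + 0.17·(-0.179150) = 1.485884
u(0.34) ≈ 1.4859

1.4859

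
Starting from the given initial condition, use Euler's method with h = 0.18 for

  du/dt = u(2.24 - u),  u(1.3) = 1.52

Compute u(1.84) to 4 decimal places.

2.0008

Euler: u_{n+1} = u_n + h·f(t_n, u_n).
t=1.300000, u=1.520000: f=1.094400 → u ← 1.520000 + 0.18·1.094400 = 1.716992
t=1.480000, u=1.716992: f=0.898001 → u ← 1.716992 + 0.18·0.898001 = 1.878632
t=1.660000, u=1.878632: f=0.678877 → u ← 1.878632 + 0.18·0.678877 = 2.000830
u(1.84) ≈ 2.0008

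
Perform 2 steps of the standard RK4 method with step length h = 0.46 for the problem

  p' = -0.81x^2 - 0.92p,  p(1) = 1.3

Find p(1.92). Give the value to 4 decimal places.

-0.6447

RK4: k1 = f(x_n, p_n); k2 = f(x_n + h/2, p_n + (h/2)·k1); k3 = f(x_n + h/2, p_n + (h/2)·k2); k4 = f(x_n + h, p_n + h·k3); p_{n+1} = p_n + (h/6)·(k1 + 2k2 + 2k3 + k4).
x=1.000000, p=1.300000:
  k1 = f(1.000000, 1.300000) = -2.006000
  k2 = f(1.230000, 0.838620) = -1.996979
  k3 = f(1.230000, 0.840695) = -1.998888
  k4 = f(1.460000, 0.380511) = -2.076667
  p ← 1.300000 + (0.46/6)·(k1 + 2k2 + 2k3 + k4) = 0.374296
x=1.460000, p=0.374296:
  k1 = f(1.460000, 0.374296) = -2.070948
  k2 = f(1.690000, -0.102022) = -2.219581
  k3 = f(1.690000, -0.136208) = -2.188130
  k4 = f(1.920000, -0.632244) = -2.404320
  p ← 0.374296 + (0.46/6)·(k1 + 2k2 + 2k3 + k4) = -0.644657
p(1.92) ≈ -0.6447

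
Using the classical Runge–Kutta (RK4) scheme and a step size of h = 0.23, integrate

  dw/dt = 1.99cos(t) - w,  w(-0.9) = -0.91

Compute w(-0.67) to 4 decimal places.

-0.4332

RK4: k1 = f(t_n, w_n); k2 = f(t_n + h/2, w_n + (h/2)·k1); k3 = f(t_n + h/2, w_n + (h/2)·k2); k4 = f(t_n + h, w_n + h·k3); w_{n+1} = w_n + (h/6)·(k1 + 2k2 + 2k3 + k4).
t=-0.900000, w=-0.910000:
  k1 = f(-0.900000, -0.910000) = 2.147004
  k2 = f(-0.785000, -0.663095) = 2.070797
  k3 = f(-0.785000, -0.671858) = 2.079561
  k4 = f(-0.670000, -0.431701) = 1.991506
  w ← -0.910000 + (0.23/6)·(k1 + 2k2 + 2k3 + k4) = -0.433163
w(-0.67) ≈ -0.4332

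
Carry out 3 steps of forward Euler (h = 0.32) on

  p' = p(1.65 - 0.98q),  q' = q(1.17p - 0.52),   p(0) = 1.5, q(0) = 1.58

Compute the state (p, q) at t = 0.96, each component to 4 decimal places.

0.7138, 4.1091

Euler on (p,q): p_{n+1} = p_n + h·p', q_{n+1} = q_n + h·q'.
0.000000: (1.500000, 1.580000); f=(0.152400, 1.951300) → (1.548768, 2.204416)
0.320000: (1.548768, 2.204416); f=(-0.790379, 2.848235) → (1.295847, 3.115851)
0.640000: (1.295847, 3.115851); f=(-1.818765, 3.103826) → (0.713842, 4.109075)
(p(0.96), q(0.96)) ≈ (0.7138, 4.1091)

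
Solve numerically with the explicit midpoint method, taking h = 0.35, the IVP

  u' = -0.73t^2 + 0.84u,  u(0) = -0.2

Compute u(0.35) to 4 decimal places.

-0.2753

Midpoint: k1 = f(t_n, u_n); k2 = f(t_n + h/2, u_n + (h/2)·k1); u_{n+1} = u_n + h·k2.
t=0.000000, u=-0.200000:
  k1 = f(0.000000, -0.200000) = -0.168000
  k2 = f(0.175000, -0.229400) = -0.215052
  u ← -0.200000 + 0.35·(-0.215052) = -0.275268
u(0.35) ≈ -0.2753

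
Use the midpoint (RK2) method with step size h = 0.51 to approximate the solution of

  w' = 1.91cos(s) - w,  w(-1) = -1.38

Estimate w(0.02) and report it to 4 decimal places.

Midpoint: k1 = f(s_n, w_n); k2 = f(s_n + h/2, w_n + (h/2)·k1); w_{n+1} = w_n + h·k2.
s=-1.000000, w=-1.380000:
  k1 = f(-1.000000, -1.380000) = 2.411977
  k2 = f(-0.745000, -0.764946) = 2.168964
  w ← -1.380000 + 0.51·2.168964 = -0.273829
s=-0.490000, w=-0.273829:
  k1 = f(-0.490000, -0.273829) = 1.959084
  k2 = f(-0.235000, 0.225738) = 1.631764
  w ← -0.273829 + 0.51·1.631764 = 0.558371
w(0.02) ≈ 0.5584

0.5584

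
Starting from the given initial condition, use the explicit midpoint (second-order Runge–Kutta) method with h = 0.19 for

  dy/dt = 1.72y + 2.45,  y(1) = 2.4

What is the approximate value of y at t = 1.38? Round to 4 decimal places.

5.8609

Midpoint: k1 = f(t_n, y_n); k2 = f(t_n + h/2, y_n + (h/2)·k1); y_{n+1} = y_n + h·k2.
t=1.000000, y=2.400000:
  k1 = f(1.000000, 2.400000) = 6.578000
  k2 = f(1.095000, 3.024910) = 7.652845
  y ← 2.400000 + 0.19·7.652845 = 3.854041
t=1.190000, y=3.854041:
  k1 = f(1.190000, 3.854041) = 9.078950
  k2 = f(1.285000, 4.716541) = 10.562450
  y ← 3.854041 + 0.19·10.562450 = 5.860906
y(1.38) ≈ 5.8609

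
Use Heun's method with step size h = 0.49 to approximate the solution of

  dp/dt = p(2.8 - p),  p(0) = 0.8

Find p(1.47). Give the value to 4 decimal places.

Heun: k1 = f(t_n, p_n); k2 = f(t_n + h, p_n + h·k1); p_{n+1} = p_n + (h/2)·(k1 + k2).
t=0.000000, p=0.800000:
  k1 = f(0.000000, 0.800000) = 1.600000
  k2 = f(0.490000, 1.584000) = 1.926144
  p ← 0.800000 + (0.49/2)·(1.600000 + 1.926144) = 1.663905
t=0.490000, p=1.663905:
  k1 = f(0.490000, 1.663905) = 1.890354
  k2 = f(0.980000, 2.590179) = 0.543475
  p ← 1.663905 + (0.49/2)·(1.890354 + 0.543475) = 2.260193
t=0.980000, p=2.260193:
  k1 = f(0.980000, 2.260193) = 1.220068
  k2 = f(1.470000, 2.858026) = -0.165841
  p ← 2.260193 + (0.49/2)·(1.220068 + (-0.165841)) = 2.518479
p(1.47) ≈ 2.5185

2.5185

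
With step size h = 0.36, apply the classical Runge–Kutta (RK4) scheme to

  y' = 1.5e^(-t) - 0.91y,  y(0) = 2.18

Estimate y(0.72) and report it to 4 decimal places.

1.6752

RK4: k1 = f(t_n, y_n); k2 = f(t_n + h/2, y_n + (h/2)·k1); k3 = f(t_n + h/2, y_n + (h/2)·k2); k4 = f(t_n + h, y_n + h·k3); y_{n+1} = y_n + (h/6)·(k1 + 2k2 + 2k3 + k4).
t=0.000000, y=2.180000:
  k1 = f(0.000000, 2.180000) = -0.483800
  k2 = f(0.180000, 2.092916) = -0.651648
  k3 = f(0.180000, 2.062703) = -0.624155
  k4 = f(0.360000, 1.955304) = -0.732812
  y ← 2.180000 + (0.36/6)·(k1 + 2k2 + 2k3 + k4) = 1.953907
t=0.360000, y=1.953907:
  k1 = f(0.360000, 1.953907) = -0.731541
  k2 = f(0.540000, 1.822230) = -0.784107
  k3 = f(0.540000, 1.812768) = -0.775496
  k4 = f(0.720000, 1.674728) = -0.793874
  y ← 1.953907 + (0.36/6)·(k1 + 2k2 + 2k3 + k4) = 1.675230
y(0.72) ≈ 1.6752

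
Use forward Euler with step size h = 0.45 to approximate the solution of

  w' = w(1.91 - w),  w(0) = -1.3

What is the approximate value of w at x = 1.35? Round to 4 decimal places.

Euler: w_{n+1} = w_n + h·f(x_n, w_n).
x=0.000000, w=-1.300000: f=-4.173000 → w ← -1.300000 + 0.45·(-4.173000) = -3.177850
x=0.450000, w=-3.177850: f=-16.168424 → w ← -3.177850 + 0.45·(-16.168424) = -10.453641
x=0.900000, w=-10.453641: f=-129.245061 → w ← -10.453641 + 0.45·(-129.245061) = -68.613918
w(1.35) ≈ -68.6139

-68.6139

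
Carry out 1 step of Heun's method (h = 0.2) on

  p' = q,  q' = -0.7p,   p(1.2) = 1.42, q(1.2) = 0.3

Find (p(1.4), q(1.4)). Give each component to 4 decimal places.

Heun on (p,q): k1 = f(s_n, state_n); k2 = f(s_n + h, state_n + h·k1); state_{n+1} = state_n + (h/2)·(k1 + k2).
1.200000: (1.420000, 0.300000)
  k1 = (0.300000, -0.994000)
  predictor → (1.480000, 0.101200)
  k2 = (0.101200, -1.036000)
  → (1.460120, 0.097000)
(p(1.4), q(1.4)) ≈ (1.4601, 0.0970)

1.4601, 0.0970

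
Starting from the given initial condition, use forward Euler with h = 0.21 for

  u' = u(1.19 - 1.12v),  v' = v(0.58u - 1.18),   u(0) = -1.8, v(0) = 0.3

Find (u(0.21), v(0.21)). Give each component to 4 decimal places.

-2.1228, 0.1599

Euler on (u,v): u_{n+1} = u_n + h·u', v_{n+1} = v_n + h·v'.
0.000000: (-1.800000, 0.300000); f=(-1.537200, -0.667200) → (-2.122812, 0.159888)
(u(0.21), v(0.21)) ≈ (-2.1228, 0.1599)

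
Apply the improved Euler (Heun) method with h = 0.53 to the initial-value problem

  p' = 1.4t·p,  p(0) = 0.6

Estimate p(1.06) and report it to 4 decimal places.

1.2525

Heun: k1 = f(t_n, p_n); k2 = f(t_n + h, p_n + h·k1); p_{n+1} = p_n + (h/2)·(k1 + k2).
t=0.000000, p=0.600000:
  k1 = f(0.000000, 0.600000) = 0.000000
  k2 = f(0.530000, 0.600000) = 0.445200
  p ← 0.600000 + (0.53/2)·(0.000000 + 0.445200) = 0.717978
t=0.530000, p=0.717978:
  k1 = f(0.530000, 0.717978) = 0.532740
  k2 = f(1.060000, 1.000330) = 1.484490
  p ← 0.717978 + (0.53/2)·(0.532740 + 1.484490) = 1.252544
p(1.06) ≈ 1.2525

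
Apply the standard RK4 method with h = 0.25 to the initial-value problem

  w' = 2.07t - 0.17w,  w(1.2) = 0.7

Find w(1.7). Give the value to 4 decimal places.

RK4: k1 = f(t_n, w_n); k2 = f(t_n + h/2, w_n + (h/2)·k1); k3 = f(t_n + h/2, w_n + (h/2)·k2); k4 = f(t_n + h, w_n + h·k3); w_{n+1} = w_n + (h/6)·(k1 + 2k2 + 2k3 + k4).
t=1.200000, w=0.700000:
  k1 = f(1.200000, 0.700000) = 2.365000
  k2 = f(1.325000, 0.995625) = 2.573494
  k3 = f(1.325000, 1.021687) = 2.569063
  k4 = f(1.450000, 1.342266) = 2.773315
  w ← 0.700000 + (0.25/6)·(k1 + 2k2 + 2k3 + k4) = 1.342643
t=1.450000, w=1.342643:
  k1 = f(1.450000, 1.342643) = 2.773251
  k2 = f(1.575000, 1.689299) = 2.973069
  k3 = f(1.575000, 1.714277) = 2.968823
  k4 = f(1.700000, 2.084849) = 3.164576
  w ← 1.342643 + (0.25/6)·(k1 + 2k2 + 2k3 + k4) = 2.085210
w(1.7) ≈ 2.0852

2.0852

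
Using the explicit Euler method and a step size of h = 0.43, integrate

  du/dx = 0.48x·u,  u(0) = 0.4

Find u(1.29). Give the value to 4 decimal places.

0.5128

Euler: u_{n+1} = u_n + h·f(x_n, u_n).
x=0.000000, u=0.400000: f=0.000000 → u ← 0.400000 + 0.43·0.000000 = 0.400000
x=0.430000, u=0.400000: f=0.082560 → u ← 0.400000 + 0.43·0.082560 = 0.435501
x=0.860000, u=0.435501: f=0.179775 → u ← 0.435501 + 0.43·0.179775 = 0.512804
u(1.29) ≈ 0.5128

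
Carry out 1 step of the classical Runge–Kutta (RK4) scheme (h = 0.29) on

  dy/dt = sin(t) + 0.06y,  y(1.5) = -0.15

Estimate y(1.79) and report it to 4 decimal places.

0.1381

RK4: k1 = f(t_n, y_n); k2 = f(t_n + h/2, y_n + (h/2)·k1); k3 = f(t_n + h/2, y_n + (h/2)·k2); k4 = f(t_n + h, y_n + h·k3); y_{n+1} = y_n + (h/6)·(k1 + 2k2 + 2k3 + k4).
t=1.500000, y=-0.150000:
  k1 = f(1.500000, -0.150000) = 0.988495
  k2 = f(1.645000, -0.006668) = 0.996848
  k3 = f(1.645000, -0.005457) = 0.996921
  k4 = f(1.790000, 0.139107) = 0.984417
  y ← -0.150000 + (0.29/6)·(k1 + 2k2 + 2k3 + k4) = 0.138088
y(1.79) ≈ 0.1381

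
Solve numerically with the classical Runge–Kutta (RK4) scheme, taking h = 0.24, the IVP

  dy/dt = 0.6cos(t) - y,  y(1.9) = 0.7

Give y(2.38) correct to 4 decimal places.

RK4: k1 = f(t_n, y_n); k2 = f(t_n + h/2, y_n + (h/2)·k1); k3 = f(t_n + h/2, y_n + (h/2)·k2); k4 = f(t_n + h, y_n + h·k3); y_{n+1} = y_n + (h/6)·(k1 + 2k2 + 2k3 + k4).
t=1.900000, y=0.700000:
  k1 = f(1.900000, 0.700000) = -0.893974
  k2 = f(2.020000, 0.592723) = -0.853272
  k3 = f(2.020000, 0.597607) = -0.858156
  k4 = f(2.140000, 0.494042) = -0.817419
  y ← 0.700000 + (0.24/6)·(k1 + 2k2 + 2k3 + k4) = 0.494630
t=2.140000, y=0.494630:
  k1 = f(2.140000, 0.494630) = -0.818007
  k2 = f(2.260000, 0.396469) = -0.778023
  k3 = f(2.260000, 0.401267) = -0.782821
  k4 = f(2.380000, 0.306753) = -0.740996
  y ← 0.494630 + (0.24/6)·(k1 + 2k2 + 2k3 + k4) = 0.307402
y(2.38) ≈ 0.3074

0.3074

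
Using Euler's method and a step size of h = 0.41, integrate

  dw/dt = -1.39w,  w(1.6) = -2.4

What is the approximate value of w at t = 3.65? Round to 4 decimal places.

-0.0353

Euler: w_{n+1} = w_n + h·f(t_n, w_n).
t=1.600000, w=-2.400000: f=3.336000 → w ← -2.400000 + 0.41·3.336000 = -1.032240
t=2.010000, w=-1.032240: f=1.434814 → w ← -1.032240 + 0.41·1.434814 = -0.443966
t=2.420000, w=-0.443966: f=0.617113 → w ← -0.443966 + 0.41·0.617113 = -0.190950
t=2.830000, w=-0.190950: f=0.265420 → w ← -0.190950 + 0.41·0.265420 = -0.082128
t=3.240000, w=-0.082128: f=0.114157 → w ← -0.082128 + 0.41·0.114157 = -0.035323
w(3.65) ≈ -0.0353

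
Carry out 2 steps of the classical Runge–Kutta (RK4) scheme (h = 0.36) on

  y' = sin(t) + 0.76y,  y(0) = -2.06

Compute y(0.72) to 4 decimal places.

-3.2591

RK4: k1 = f(t_n, y_n); k2 = f(t_n + h/2, y_n + (h/2)·k1); k3 = f(t_n + h/2, y_n + (h/2)·k2); k4 = f(t_n + h, y_n + h·k3); y_{n+1} = y_n + (h/6)·(k1 + 2k2 + 2k3 + k4).
t=0.000000, y=-2.060000:
  k1 = f(0.000000, -2.060000) = -1.565600
  k2 = f(0.180000, -2.341808) = -1.600745
  k3 = f(0.180000, -2.348134) = -1.605552
  k4 = f(0.360000, -2.637999) = -1.652605
  y ← -2.060000 + (0.36/6)·(k1 + 2k2 + 2k3 + k4) = -2.637848
t=0.360000, y=-2.637848:
  k1 = f(0.360000, -2.637848) = -1.652490
  k2 = f(0.540000, -2.935296) = -1.716689
  k3 = f(0.540000, -2.946852) = -1.725471
  k4 = f(0.720000, -3.259018) = -1.817469
  y ← -2.637848 + (0.36/6)·(k1 + 2k2 + 2k3 + k4) = -3.259105
y(0.72) ≈ -3.2591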